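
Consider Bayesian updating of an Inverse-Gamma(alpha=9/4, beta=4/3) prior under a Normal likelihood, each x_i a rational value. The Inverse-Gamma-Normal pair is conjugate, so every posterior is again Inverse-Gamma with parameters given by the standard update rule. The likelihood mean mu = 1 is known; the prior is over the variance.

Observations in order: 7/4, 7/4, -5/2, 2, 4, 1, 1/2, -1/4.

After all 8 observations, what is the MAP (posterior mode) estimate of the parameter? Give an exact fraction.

obs 1: x=7/4 → posterior Inverse-Gamma(11/4, 155/96)
obs 2: x=7/4 → posterior Inverse-Gamma(13/4, 91/48)
obs 3: x=-5/2 → posterior Inverse-Gamma(15/4, 385/48)
obs 4: x=2 → posterior Inverse-Gamma(17/4, 409/48)
obs 5: x=4 → posterior Inverse-Gamma(19/4, 625/48)
obs 6: x=1 → posterior Inverse-Gamma(21/4, 625/48)
obs 7: x=1/2 → posterior Inverse-Gamma(23/4, 631/48)
obs 8: x=-1/4 → posterior Inverse-Gamma(25/4, 1337/96)

1337/696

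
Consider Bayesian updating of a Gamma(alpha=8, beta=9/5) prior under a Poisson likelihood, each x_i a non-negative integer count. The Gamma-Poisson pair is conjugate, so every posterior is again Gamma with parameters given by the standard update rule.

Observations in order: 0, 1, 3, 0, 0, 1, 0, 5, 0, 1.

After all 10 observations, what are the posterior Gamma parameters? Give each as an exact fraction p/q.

obs 1: x=0 → posterior Gamma(8, 14/5)
obs 2: x=1 → posterior Gamma(9, 19/5)
obs 3: x=3 → posterior Gamma(12, 24/5)
obs 4: x=0 → posterior Gamma(12, 29/5)
obs 5: x=0 → posterior Gamma(12, 34/5)
obs 6: x=1 → posterior Gamma(13, 39/5)
obs 7: x=0 → posterior Gamma(13, 44/5)
obs 8: x=5 → posterior Gamma(18, 49/5)
obs 9: x=0 → posterior Gamma(18, 54/5)
obs 10: x=1 → posterior Gamma(19, 59/5)

alpha=19, beta=59/5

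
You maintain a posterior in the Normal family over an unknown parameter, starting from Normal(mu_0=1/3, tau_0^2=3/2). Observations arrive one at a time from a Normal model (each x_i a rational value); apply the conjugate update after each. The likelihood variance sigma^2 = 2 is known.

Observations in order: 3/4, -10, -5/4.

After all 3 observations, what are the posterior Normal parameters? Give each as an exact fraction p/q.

obs 1: x=3/4 → posterior Normal(43/84, 6/7)
obs 2: x=-10 → posterior Normal(-317/120, 3/5)
obs 3: x=-5/4 → posterior Normal(-181/78, 6/13)

mu_0=-181/78, tau_0^2=6/13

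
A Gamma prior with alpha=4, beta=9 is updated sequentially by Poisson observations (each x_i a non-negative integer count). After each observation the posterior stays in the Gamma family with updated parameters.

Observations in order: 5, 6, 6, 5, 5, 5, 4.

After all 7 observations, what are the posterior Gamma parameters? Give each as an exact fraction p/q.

alpha=40, beta=16

obs 1: x=5 → posterior Gamma(9, 10)
obs 2: x=6 → posterior Gamma(15, 11)
obs 3: x=6 → posterior Gamma(21, 12)
obs 4: x=5 → posterior Gamma(26, 13)
obs 5: x=5 → posterior Gamma(31, 14)
obs 6: x=5 → posterior Gamma(36, 15)
obs 7: x=4 → posterior Gamma(40, 16)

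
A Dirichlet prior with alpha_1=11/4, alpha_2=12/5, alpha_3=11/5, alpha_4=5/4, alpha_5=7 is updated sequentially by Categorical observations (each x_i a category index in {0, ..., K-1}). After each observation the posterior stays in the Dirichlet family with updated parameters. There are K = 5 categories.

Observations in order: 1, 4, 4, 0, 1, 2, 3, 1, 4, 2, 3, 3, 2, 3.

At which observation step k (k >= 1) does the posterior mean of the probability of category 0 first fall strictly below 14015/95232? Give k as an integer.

k = 10

obs 1: x=1 → posterior Dirichlet(11/4, 17/5, 11/5, 5/4, 7)
obs 2: x=4 → posterior Dirichlet(11/4, 17/5, 11/5, 5/4, 8)
obs 3: x=4 → posterior Dirichlet(11/4, 17/5, 11/5, 5/4, 9)
obs 4: x=0 → posterior Dirichlet(15/4, 17/5, 11/5, 5/4, 9)
obs 5: x=1 → posterior Dirichlet(15/4, 22/5, 11/5, 5/4, 9)
obs 6: x=2 → posterior Dirichlet(15/4, 22/5, 16/5, 5/4, 9)
obs 7: x=3 → posterior Dirichlet(15/4, 22/5, 16/5, 9/4, 9)
obs 8: x=1 → posterior Dirichlet(15/4, 27/5, 16/5, 9/4, 9)
obs 9: x=4 → posterior Dirichlet(15/4, 27/5, 16/5, 9/4, 10)
obs 10: x=2 → posterior Dirichlet(15/4, 27/5, 21/5, 9/4, 10)
obs 11: x=3 → posterior Dirichlet(15/4, 27/5, 21/5, 13/4, 10)
obs 12: x=3 → posterior Dirichlet(15/4, 27/5, 21/5, 17/4, 10)
obs 13: x=2 → posterior Dirichlet(15/4, 27/5, 26/5, 17/4, 10)
obs 14: x=3 → posterior Dirichlet(15/4, 27/5, 26/5, 21/4, 10)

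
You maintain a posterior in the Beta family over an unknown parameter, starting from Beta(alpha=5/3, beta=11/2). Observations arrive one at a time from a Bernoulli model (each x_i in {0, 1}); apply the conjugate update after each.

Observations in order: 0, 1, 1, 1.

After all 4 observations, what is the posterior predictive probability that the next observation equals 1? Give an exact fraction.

obs 1: x=0 → posterior Beta(5/3, 13/2)
obs 2: x=1 → posterior Beta(8/3, 13/2)
obs 3: x=1 → posterior Beta(11/3, 13/2)
obs 4: x=1 → posterior Beta(14/3, 13/2)

28/67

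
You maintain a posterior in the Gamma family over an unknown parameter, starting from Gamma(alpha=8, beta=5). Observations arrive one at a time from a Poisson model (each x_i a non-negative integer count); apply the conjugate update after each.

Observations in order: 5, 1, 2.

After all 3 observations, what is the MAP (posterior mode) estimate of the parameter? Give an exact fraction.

15/8

obs 1: x=5 → posterior Gamma(13, 6)
obs 2: x=1 → posterior Gamma(14, 7)
obs 3: x=2 → posterior Gamma(16, 8)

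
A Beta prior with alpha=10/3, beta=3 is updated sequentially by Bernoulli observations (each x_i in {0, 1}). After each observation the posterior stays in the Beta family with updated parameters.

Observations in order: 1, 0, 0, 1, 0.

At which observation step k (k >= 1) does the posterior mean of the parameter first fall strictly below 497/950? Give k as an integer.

k = 2

obs 1: x=1 → posterior Beta(13/3, 3)
obs 2: x=0 → posterior Beta(13/3, 4)
obs 3: x=0 → posterior Beta(13/3, 5)
obs 4: x=1 → posterior Beta(16/3, 5)
obs 5: x=0 → posterior Beta(16/3, 6)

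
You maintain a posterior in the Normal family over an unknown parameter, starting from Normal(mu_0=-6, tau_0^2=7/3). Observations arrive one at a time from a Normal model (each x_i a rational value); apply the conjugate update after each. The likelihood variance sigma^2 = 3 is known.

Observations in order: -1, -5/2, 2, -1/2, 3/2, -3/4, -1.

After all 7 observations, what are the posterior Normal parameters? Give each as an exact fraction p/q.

mu_0=-279/232, tau_0^2=21/58

obs 1: x=-1 → posterior Normal(-61/16, 21/16)
obs 2: x=-5/2 → posterior Normal(-157/46, 21/23)
obs 3: x=2 → posterior Normal(-43/20, 7/10)
obs 4: x=-1/2 → posterior Normal(-68/37, 21/37)
obs 5: x=3/2 → posterior Normal(-115/88, 21/44)
obs 6: x=-3/4 → posterior Normal(-251/204, 7/17)
obs 7: x=-1 → posterior Normal(-279/232, 21/58)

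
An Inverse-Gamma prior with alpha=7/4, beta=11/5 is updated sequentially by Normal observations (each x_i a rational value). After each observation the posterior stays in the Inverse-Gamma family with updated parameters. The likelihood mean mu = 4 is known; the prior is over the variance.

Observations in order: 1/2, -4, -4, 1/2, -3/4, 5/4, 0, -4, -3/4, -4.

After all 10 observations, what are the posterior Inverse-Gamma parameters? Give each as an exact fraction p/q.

obs 1: x=1/2 → posterior Inverse-Gamma(9/4, 333/40)
obs 2: x=-4 → posterior Inverse-Gamma(11/4, 1613/40)
obs 3: x=-4 → posterior Inverse-Gamma(13/4, 2893/40)
obs 4: x=1/2 → posterior Inverse-Gamma(15/4, 1569/20)
obs 5: x=-3/4 → posterior Inverse-Gamma(17/4, 14357/160)
obs 6: x=5/4 → posterior Inverse-Gamma(19/4, 7481/80)
obs 7: x=0 → posterior Inverse-Gamma(21/4, 8121/80)
obs 8: x=-4 → posterior Inverse-Gamma(23/4, 10681/80)
obs 9: x=-3/4 → posterior Inverse-Gamma(25/4, 23167/160)
obs 10: x=-4 → posterior Inverse-Gamma(27/4, 28287/160)

alpha=27/4, beta=28287/160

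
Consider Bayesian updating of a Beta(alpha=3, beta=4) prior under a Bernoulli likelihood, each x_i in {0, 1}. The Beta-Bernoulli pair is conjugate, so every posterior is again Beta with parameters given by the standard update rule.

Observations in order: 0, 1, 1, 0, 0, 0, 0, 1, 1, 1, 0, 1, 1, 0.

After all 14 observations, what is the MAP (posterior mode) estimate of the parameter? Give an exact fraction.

9/19

obs 1: x=0 → posterior Beta(3, 5)
obs 2: x=1 → posterior Beta(4, 5)
obs 3: x=1 → posterior Beta(5, 5)
obs 4: x=0 → posterior Beta(5, 6)
obs 5: x=0 → posterior Beta(5, 7)
obs 6: x=0 → posterior Beta(5, 8)
obs 7: x=0 → posterior Beta(5, 9)
obs 8: x=1 → posterior Beta(6, 9)
obs 9: x=1 → posterior Beta(7, 9)
obs 10: x=1 → posterior Beta(8, 9)
obs 11: x=0 → posterior Beta(8, 10)
obs 12: x=1 → posterior Beta(9, 10)
obs 13: x=1 → posterior Beta(10, 10)
obs 14: x=0 → posterior Beta(10, 11)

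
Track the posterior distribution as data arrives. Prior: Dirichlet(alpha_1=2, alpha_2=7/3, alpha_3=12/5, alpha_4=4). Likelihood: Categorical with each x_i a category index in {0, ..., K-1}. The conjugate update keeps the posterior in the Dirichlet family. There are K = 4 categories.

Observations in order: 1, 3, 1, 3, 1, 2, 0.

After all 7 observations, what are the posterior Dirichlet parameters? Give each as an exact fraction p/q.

alpha_1=3, alpha_2=16/3, alpha_3=17/5, alpha_4=6

obs 1: x=1 → posterior Dirichlet(2, 10/3, 12/5, 4)
obs 2: x=3 → posterior Dirichlet(2, 10/3, 12/5, 5)
obs 3: x=1 → posterior Dirichlet(2, 13/3, 12/5, 5)
obs 4: x=3 → posterior Dirichlet(2, 13/3, 12/5, 6)
obs 5: x=1 → posterior Dirichlet(2, 16/3, 12/5, 6)
obs 6: x=2 → posterior Dirichlet(2, 16/3, 17/5, 6)
obs 7: x=0 → posterior Dirichlet(3, 16/3, 17/5, 6)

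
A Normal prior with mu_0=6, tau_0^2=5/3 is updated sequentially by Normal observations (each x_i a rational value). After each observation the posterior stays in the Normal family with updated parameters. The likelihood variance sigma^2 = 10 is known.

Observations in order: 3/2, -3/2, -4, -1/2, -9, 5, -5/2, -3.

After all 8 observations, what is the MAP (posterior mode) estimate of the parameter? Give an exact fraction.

obs 1: x=3/2 → posterior Normal(75/14, 10/7)
obs 2: x=-3/2 → posterior Normal(9/2, 5/4)
obs 3: x=-4 → posterior Normal(32/9, 10/9)
obs 4: x=-1/2 → posterior Normal(63/20, 1)
obs 5: x=-9 → posterior Normal(45/22, 10/11)
obs 6: x=5 → posterior Normal(55/24, 5/6)
obs 7: x=-5/2 → posterior Normal(25/13, 10/13)
obs 8: x=-3 → posterior Normal(11/7, 5/7)

11/7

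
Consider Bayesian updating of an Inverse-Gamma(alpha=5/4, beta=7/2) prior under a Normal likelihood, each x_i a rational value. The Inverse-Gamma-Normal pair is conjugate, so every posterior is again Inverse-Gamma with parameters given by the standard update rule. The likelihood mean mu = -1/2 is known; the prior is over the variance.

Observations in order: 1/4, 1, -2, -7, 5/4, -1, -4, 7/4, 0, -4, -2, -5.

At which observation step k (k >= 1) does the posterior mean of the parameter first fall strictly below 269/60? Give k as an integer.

k = 2

obs 1: x=1/4 → posterior Inverse-Gamma(7/4, 121/32)
obs 2: x=1 → posterior Inverse-Gamma(9/4, 157/32)
obs 3: x=-2 → posterior Inverse-Gamma(11/4, 193/32)
obs 4: x=-7 → posterior Inverse-Gamma(13/4, 869/32)
obs 5: x=5/4 → posterior Inverse-Gamma(15/4, 459/16)
obs 6: x=-1 → posterior Inverse-Gamma(17/4, 461/16)
obs 7: x=-4 → posterior Inverse-Gamma(19/4, 559/16)
obs 8: x=7/4 → posterior Inverse-Gamma(21/4, 1199/32)
obs 9: x=0 → posterior Inverse-Gamma(23/4, 1203/32)
obs 10: x=-4 → posterior Inverse-Gamma(25/4, 1399/32)
obs 11: x=-2 → posterior Inverse-Gamma(27/4, 1435/32)
obs 12: x=-5 → posterior Inverse-Gamma(29/4, 1759/32)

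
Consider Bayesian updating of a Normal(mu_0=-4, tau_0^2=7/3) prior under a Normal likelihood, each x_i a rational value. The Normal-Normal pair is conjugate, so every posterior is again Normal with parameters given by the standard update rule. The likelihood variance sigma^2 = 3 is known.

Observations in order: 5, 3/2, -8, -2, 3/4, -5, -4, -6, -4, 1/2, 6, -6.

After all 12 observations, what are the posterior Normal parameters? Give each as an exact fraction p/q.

mu_0=-739/372, tau_0^2=7/31

obs 1: x=5 → posterior Normal(-1/16, 21/16)
obs 2: x=3/2 → posterior Normal(19/46, 21/23)
obs 3: x=-8 → posterior Normal(-31/20, 7/10)
obs 4: x=-2 → posterior Normal(-121/74, 21/37)
obs 5: x=3/4 → posterior Normal(-221/176, 21/44)
obs 6: x=-5 → posterior Normal(-361/204, 7/17)
obs 7: x=-4 → posterior Normal(-473/232, 21/58)
obs 8: x=-6 → posterior Normal(-641/260, 21/65)
obs 9: x=-4 → posterior Normal(-251/96, 7/24)
obs 10: x=1/2 → posterior Normal(-739/316, 21/79)
obs 11: x=6 → posterior Normal(-571/344, 21/86)
obs 12: x=-6 → posterior Normal(-739/372, 7/31)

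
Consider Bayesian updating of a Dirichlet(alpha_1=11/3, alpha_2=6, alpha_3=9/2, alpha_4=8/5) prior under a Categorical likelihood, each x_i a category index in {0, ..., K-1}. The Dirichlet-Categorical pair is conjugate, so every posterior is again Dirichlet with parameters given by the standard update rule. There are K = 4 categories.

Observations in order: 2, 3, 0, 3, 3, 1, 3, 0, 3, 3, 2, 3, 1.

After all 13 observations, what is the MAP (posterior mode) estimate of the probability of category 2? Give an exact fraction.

obs 1: x=2 → posterior Dirichlet(11/3, 6, 11/2, 8/5)
obs 2: x=3 → posterior Dirichlet(11/3, 6, 11/2, 13/5)
obs 3: x=0 → posterior Dirichlet(14/3, 6, 11/2, 13/5)
obs 4: x=3 → posterior Dirichlet(14/3, 6, 11/2, 18/5)
obs 5: x=3 → posterior Dirichlet(14/3, 6, 11/2, 23/5)
obs 6: x=1 → posterior Dirichlet(14/3, 7, 11/2, 23/5)
obs 7: x=3 → posterior Dirichlet(14/3, 7, 11/2, 28/5)
obs 8: x=0 → posterior Dirichlet(17/3, 7, 11/2, 28/5)
obs 9: x=3 → posterior Dirichlet(17/3, 7, 11/2, 33/5)
obs 10: x=3 → posterior Dirichlet(17/3, 7, 11/2, 38/5)
obs 11: x=2 → posterior Dirichlet(17/3, 7, 13/2, 38/5)
obs 12: x=3 → posterior Dirichlet(17/3, 7, 13/2, 43/5)
obs 13: x=1 → posterior Dirichlet(17/3, 8, 13/2, 43/5)

165/743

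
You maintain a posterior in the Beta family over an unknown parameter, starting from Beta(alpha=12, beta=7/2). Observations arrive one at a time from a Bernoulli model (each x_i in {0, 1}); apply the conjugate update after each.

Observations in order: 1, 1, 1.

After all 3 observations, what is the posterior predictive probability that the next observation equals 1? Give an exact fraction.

obs 1: x=1 → posterior Beta(13, 7/2)
obs 2: x=1 → posterior Beta(14, 7/2)
obs 3: x=1 → posterior Beta(15, 7/2)

30/37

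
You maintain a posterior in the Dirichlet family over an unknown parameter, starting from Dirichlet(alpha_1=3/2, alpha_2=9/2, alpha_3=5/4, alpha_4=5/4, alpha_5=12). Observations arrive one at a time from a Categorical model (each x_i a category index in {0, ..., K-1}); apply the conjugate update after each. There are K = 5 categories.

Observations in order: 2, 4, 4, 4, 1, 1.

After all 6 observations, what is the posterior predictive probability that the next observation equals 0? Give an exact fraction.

3/53

obs 1: x=2 → posterior Dirichlet(3/2, 9/2, 9/4, 5/4, 12)
obs 2: x=4 → posterior Dirichlet(3/2, 9/2, 9/4, 5/4, 13)
obs 3: x=4 → posterior Dirichlet(3/2, 9/2, 9/4, 5/4, 14)
obs 4: x=4 → posterior Dirichlet(3/2, 9/2, 9/4, 5/4, 15)
obs 5: x=1 → posterior Dirichlet(3/2, 11/2, 9/4, 5/4, 15)
obs 6: x=1 → posterior Dirichlet(3/2, 13/2, 9/4, 5/4, 15)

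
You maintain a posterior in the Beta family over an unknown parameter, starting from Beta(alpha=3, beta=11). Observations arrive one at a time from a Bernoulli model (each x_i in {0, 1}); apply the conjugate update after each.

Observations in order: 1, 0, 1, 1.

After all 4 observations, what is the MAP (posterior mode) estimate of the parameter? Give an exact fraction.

obs 1: x=1 → posterior Beta(4, 11)
obs 2: x=0 → posterior Beta(4, 12)
obs 3: x=1 → posterior Beta(5, 12)
obs 4: x=1 → posterior Beta(6, 12)

5/16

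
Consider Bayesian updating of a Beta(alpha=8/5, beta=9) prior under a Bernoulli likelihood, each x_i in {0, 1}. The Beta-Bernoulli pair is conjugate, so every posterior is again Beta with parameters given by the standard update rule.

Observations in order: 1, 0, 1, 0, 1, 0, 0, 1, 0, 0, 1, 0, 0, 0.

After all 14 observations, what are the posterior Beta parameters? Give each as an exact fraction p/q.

obs 1: x=1 → posterior Beta(13/5, 9)
obs 2: x=0 → posterior Beta(13/5, 10)
obs 3: x=1 → posterior Beta(18/5, 10)
obs 4: x=0 → posterior Beta(18/5, 11)
obs 5: x=1 → posterior Beta(23/5, 11)
obs 6: x=0 → posterior Beta(23/5, 12)
obs 7: x=0 → posterior Beta(23/5, 13)
obs 8: x=1 → posterior Beta(28/5, 13)
obs 9: x=0 → posterior Beta(28/5, 14)
obs 10: x=0 → posterior Beta(28/5, 15)
obs 11: x=1 → posterior Beta(33/5, 15)
obs 12: x=0 → posterior Beta(33/5, 16)
obs 13: x=0 → posterior Beta(33/5, 17)
obs 14: x=0 → posterior Beta(33/5, 18)

alpha=33/5, beta=18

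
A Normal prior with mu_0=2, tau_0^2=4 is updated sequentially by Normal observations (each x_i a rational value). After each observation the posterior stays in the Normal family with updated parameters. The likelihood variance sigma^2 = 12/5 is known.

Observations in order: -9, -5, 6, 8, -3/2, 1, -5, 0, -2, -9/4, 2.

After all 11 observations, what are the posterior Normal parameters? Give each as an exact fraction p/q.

obs 1: x=-9 → posterior Normal(-39/8, 3/2)
obs 2: x=-5 → posterior Normal(-64/13, 12/13)
obs 3: x=6 → posterior Normal(-17/9, 2/3)
obs 4: x=8 → posterior Normal(6/23, 12/23)
obs 5: x=-3/2 → posterior Normal(-3/56, 3/7)
obs 6: x=1 → posterior Normal(7/66, 4/11)
obs 7: x=-5 → posterior Normal(-43/76, 6/19)
obs 8: x=0 → posterior Normal(-1/2, 12/43)
obs 9: x=-2 → posterior Normal(-21/32, 1/4)
obs 10: x=-9/4 → posterior Normal(-171/212, 12/53)
obs 11: x=2 → posterior Normal(-131/232, 6/29)

mu_0=-131/232, tau_0^2=6/29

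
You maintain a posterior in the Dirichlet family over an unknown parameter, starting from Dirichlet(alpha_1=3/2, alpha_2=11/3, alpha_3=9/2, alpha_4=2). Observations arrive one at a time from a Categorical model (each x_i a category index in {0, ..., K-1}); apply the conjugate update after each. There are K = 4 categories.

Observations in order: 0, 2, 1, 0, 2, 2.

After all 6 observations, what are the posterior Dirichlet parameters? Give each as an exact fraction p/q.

alpha_1=7/2, alpha_2=14/3, alpha_3=15/2, alpha_4=2

obs 1: x=0 → posterior Dirichlet(5/2, 11/3, 9/2, 2)
obs 2: x=2 → posterior Dirichlet(5/2, 11/3, 11/2, 2)
obs 3: x=1 → posterior Dirichlet(5/2, 14/3, 11/2, 2)
obs 4: x=0 → posterior Dirichlet(7/2, 14/3, 11/2, 2)
obs 5: x=2 → posterior Dirichlet(7/2, 14/3, 13/2, 2)
obs 6: x=2 → posterior Dirichlet(7/2, 14/3, 15/2, 2)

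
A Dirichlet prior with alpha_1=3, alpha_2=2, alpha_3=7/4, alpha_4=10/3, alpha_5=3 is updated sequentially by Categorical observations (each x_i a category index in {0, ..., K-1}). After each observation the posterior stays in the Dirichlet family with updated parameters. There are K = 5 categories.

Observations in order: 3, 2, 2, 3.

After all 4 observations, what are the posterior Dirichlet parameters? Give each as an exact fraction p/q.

alpha_1=3, alpha_2=2, alpha_3=15/4, alpha_4=16/3, alpha_5=3

obs 1: x=3 → posterior Dirichlet(3, 2, 7/4, 13/3, 3)
obs 2: x=2 → posterior Dirichlet(3, 2, 11/4, 13/3, 3)
obs 3: x=2 → posterior Dirichlet(3, 2, 15/4, 13/3, 3)
obs 4: x=3 → posterior Dirichlet(3, 2, 15/4, 16/3, 3)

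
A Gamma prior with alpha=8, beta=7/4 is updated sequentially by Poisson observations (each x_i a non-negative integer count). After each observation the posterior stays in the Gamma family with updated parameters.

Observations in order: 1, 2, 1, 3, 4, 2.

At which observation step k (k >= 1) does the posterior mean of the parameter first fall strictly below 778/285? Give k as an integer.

obs 1: x=1 → posterior Gamma(9, 11/4)
obs 2: x=2 → posterior Gamma(11, 15/4)
obs 3: x=1 → posterior Gamma(12, 19/4)
obs 4: x=3 → posterior Gamma(15, 23/4)
obs 5: x=4 → posterior Gamma(19, 27/4)
obs 6: x=2 → posterior Gamma(21, 31/4)

k = 3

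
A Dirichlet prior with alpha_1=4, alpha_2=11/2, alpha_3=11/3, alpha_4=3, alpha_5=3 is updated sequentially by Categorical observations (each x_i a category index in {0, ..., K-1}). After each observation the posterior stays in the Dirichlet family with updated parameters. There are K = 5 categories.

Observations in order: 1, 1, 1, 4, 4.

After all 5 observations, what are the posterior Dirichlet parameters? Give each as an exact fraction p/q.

alpha_1=4, alpha_2=17/2, alpha_3=11/3, alpha_4=3, alpha_5=5

obs 1: x=1 → posterior Dirichlet(4, 13/2, 11/3, 3, 3)
obs 2: x=1 → posterior Dirichlet(4, 15/2, 11/3, 3, 3)
obs 3: x=1 → posterior Dirichlet(4, 17/2, 11/3, 3, 3)
obs 4: x=4 → posterior Dirichlet(4, 17/2, 11/3, 3, 4)
obs 5: x=4 → posterior Dirichlet(4, 17/2, 11/3, 3, 5)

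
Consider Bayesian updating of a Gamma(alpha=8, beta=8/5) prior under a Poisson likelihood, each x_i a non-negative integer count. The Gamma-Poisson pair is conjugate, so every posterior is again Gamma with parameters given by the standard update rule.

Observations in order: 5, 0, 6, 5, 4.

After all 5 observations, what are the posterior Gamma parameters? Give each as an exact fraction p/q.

obs 1: x=5 → posterior Gamma(13, 13/5)
obs 2: x=0 → posterior Gamma(13, 18/5)
obs 3: x=6 → posterior Gamma(19, 23/5)
obs 4: x=5 → posterior Gamma(24, 28/5)
obs 5: x=4 → posterior Gamma(28, 33/5)

alpha=28, beta=33/5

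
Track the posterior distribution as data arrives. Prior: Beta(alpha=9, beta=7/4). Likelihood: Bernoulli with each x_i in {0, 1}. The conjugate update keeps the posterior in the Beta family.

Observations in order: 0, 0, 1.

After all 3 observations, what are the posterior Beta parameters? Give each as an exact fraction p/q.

obs 1: x=0 → posterior Beta(9, 11/4)
obs 2: x=0 → posterior Beta(9, 15/4)
obs 3: x=1 → posterior Beta(10, 15/4)

alpha=10, beta=15/4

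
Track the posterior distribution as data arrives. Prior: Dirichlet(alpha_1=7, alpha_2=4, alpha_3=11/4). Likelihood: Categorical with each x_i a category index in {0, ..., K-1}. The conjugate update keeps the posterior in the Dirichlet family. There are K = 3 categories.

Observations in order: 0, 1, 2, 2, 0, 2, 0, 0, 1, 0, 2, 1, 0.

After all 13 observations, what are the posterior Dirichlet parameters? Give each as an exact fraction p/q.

alpha_1=13, alpha_2=7, alpha_3=27/4

obs 1: x=0 → posterior Dirichlet(8, 4, 11/4)
obs 2: x=1 → posterior Dirichlet(8, 5, 11/4)
obs 3: x=2 → posterior Dirichlet(8, 5, 15/4)
obs 4: x=2 → posterior Dirichlet(8, 5, 19/4)
obs 5: x=0 → posterior Dirichlet(9, 5, 19/4)
obs 6: x=2 → posterior Dirichlet(9, 5, 23/4)
obs 7: x=0 → posterior Dirichlet(10, 5, 23/4)
obs 8: x=0 → posterior Dirichlet(11, 5, 23/4)
obs 9: x=1 → posterior Dirichlet(11, 6, 23/4)
obs 10: x=0 → posterior Dirichlet(12, 6, 23/4)
obs 11: x=2 → posterior Dirichlet(12, 6, 27/4)
obs 12: x=1 → posterior Dirichlet(12, 7, 27/4)
obs 13: x=0 → posterior Dirichlet(13, 7, 27/4)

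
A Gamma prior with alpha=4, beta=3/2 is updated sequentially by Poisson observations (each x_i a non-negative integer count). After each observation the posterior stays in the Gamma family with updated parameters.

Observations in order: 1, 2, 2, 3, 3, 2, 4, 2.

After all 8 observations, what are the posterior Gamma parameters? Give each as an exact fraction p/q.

obs 1: x=1 → posterior Gamma(5, 5/2)
obs 2: x=2 → posterior Gamma(7, 7/2)
obs 3: x=2 → posterior Gamma(9, 9/2)
obs 4: x=3 → posterior Gamma(12, 11/2)
obs 5: x=3 → posterior Gamma(15, 13/2)
obs 6: x=2 → posterior Gamma(17, 15/2)
obs 7: x=4 → posterior Gamma(21, 17/2)
obs 8: x=2 → posterior Gamma(23, 19/2)

alpha=23, beta=19/2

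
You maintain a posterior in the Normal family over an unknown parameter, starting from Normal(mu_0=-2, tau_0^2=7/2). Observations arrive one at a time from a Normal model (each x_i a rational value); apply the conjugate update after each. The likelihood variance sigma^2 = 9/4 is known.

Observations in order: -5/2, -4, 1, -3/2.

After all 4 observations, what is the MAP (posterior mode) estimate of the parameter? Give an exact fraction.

-116/65

obs 1: x=-5/2 → posterior Normal(-53/23, 63/46)
obs 2: x=-4 → posterior Normal(-109/37, 63/74)
obs 3: x=1 → posterior Normal(-95/51, 21/34)
obs 4: x=-3/2 → posterior Normal(-116/65, 63/130)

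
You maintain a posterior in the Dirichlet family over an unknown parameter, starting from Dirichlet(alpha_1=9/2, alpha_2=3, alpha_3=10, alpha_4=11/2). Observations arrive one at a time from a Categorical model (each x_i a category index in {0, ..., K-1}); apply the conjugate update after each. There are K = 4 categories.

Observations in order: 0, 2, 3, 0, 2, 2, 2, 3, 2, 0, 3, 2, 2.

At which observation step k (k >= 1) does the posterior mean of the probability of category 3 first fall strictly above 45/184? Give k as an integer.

k = 3

obs 1: x=0 → posterior Dirichlet(11/2, 3, 10, 11/2)
obs 2: x=2 → posterior Dirichlet(11/2, 3, 11, 11/2)
obs 3: x=3 → posterior Dirichlet(11/2, 3, 11, 13/2)
obs 4: x=0 → posterior Dirichlet(13/2, 3, 11, 13/2)
obs 5: x=2 → posterior Dirichlet(13/2, 3, 12, 13/2)
obs 6: x=2 → posterior Dirichlet(13/2, 3, 13, 13/2)
obs 7: x=2 → posterior Dirichlet(13/2, 3, 14, 13/2)
obs 8: x=3 → posterior Dirichlet(13/2, 3, 14, 15/2)
obs 9: x=2 → posterior Dirichlet(13/2, 3, 15, 15/2)
obs 10: x=0 → posterior Dirichlet(15/2, 3, 15, 15/2)
obs 11: x=3 → posterior Dirichlet(15/2, 3, 15, 17/2)
obs 12: x=2 → posterior Dirichlet(15/2, 3, 16, 17/2)
obs 13: x=2 → posterior Dirichlet(15/2, 3, 17, 17/2)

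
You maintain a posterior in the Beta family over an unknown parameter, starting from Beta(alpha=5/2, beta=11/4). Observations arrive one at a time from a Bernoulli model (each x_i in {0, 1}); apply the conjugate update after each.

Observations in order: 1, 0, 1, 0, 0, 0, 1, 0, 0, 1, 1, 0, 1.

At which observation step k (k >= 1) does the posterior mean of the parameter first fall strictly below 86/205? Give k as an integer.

k = 6

obs 1: x=1 → posterior Beta(7/2, 11/4)
obs 2: x=0 → posterior Beta(7/2, 15/4)
obs 3: x=1 → posterior Beta(9/2, 15/4)
obs 4: x=0 → posterior Beta(9/2, 19/4)
obs 5: x=0 → posterior Beta(9/2, 23/4)
obs 6: x=0 → posterior Beta(9/2, 27/4)
obs 7: x=1 → posterior Beta(11/2, 27/4)
obs 8: x=0 → posterior Beta(11/2, 31/4)
obs 9: x=0 → posterior Beta(11/2, 35/4)
obs 10: x=1 → posterior Beta(13/2, 35/4)
obs 11: x=1 → posterior Beta(15/2, 35/4)
obs 12: x=0 → posterior Beta(15/2, 39/4)
obs 13: x=1 → posterior Beta(17/2, 39/4)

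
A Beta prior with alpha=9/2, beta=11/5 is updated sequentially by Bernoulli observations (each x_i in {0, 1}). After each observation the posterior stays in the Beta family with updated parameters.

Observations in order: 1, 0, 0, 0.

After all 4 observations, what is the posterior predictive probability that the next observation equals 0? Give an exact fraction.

52/107

obs 1: x=1 → posterior Beta(11/2, 11/5)
obs 2: x=0 → posterior Beta(11/2, 16/5)
obs 3: x=0 → posterior Beta(11/2, 21/5)
obs 4: x=0 → posterior Beta(11/2, 26/5)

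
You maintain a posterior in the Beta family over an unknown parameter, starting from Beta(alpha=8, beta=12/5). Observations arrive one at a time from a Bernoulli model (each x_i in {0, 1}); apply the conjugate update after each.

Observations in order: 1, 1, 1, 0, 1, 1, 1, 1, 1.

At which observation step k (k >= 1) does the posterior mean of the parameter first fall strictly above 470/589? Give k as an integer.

k = 2

obs 1: x=1 → posterior Beta(9, 12/5)
obs 2: x=1 → posterior Beta(10, 12/5)
obs 3: x=1 → posterior Beta(11, 12/5)
obs 4: x=0 → posterior Beta(11, 17/5)
obs 5: x=1 → posterior Beta(12, 17/5)
obs 6: x=1 → posterior Beta(13, 17/5)
obs 7: x=1 → posterior Beta(14, 17/5)
obs 8: x=1 → posterior Beta(15, 17/5)
obs 9: x=1 → posterior Beta(16, 17/5)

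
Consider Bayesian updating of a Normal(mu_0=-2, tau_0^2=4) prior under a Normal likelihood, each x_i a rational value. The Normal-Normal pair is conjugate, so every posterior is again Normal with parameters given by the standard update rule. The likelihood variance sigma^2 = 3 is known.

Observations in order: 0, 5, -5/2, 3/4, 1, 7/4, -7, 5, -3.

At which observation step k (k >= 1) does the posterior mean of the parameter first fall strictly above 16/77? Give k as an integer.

obs 1: x=0 → posterior Normal(-6/7, 12/7)
obs 2: x=5 → posterior Normal(14/11, 12/11)
obs 3: x=-5/2 → posterior Normal(4/15, 4/5)
obs 4: x=3/4 → posterior Normal(7/19, 12/19)
obs 5: x=1 → posterior Normal(11/23, 12/23)
obs 6: x=7/4 → posterior Normal(2/3, 4/9)
obs 7: x=-7 → posterior Normal(-10/31, 12/31)
obs 8: x=5 → posterior Normal(2/7, 12/35)
obs 9: x=-3 → posterior Normal(-2/39, 4/13)

k = 2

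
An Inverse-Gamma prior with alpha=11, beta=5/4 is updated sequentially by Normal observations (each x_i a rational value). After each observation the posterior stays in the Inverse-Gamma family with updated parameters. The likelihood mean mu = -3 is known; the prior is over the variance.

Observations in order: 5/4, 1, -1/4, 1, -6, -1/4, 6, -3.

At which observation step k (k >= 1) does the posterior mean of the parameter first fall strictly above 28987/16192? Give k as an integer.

k = 3

obs 1: x=5/4 → posterior Inverse-Gamma(23/2, 329/32)
obs 2: x=1 → posterior Inverse-Gamma(12, 585/32)
obs 3: x=-1/4 → posterior Inverse-Gamma(25/2, 353/16)
obs 4: x=1 → posterior Inverse-Gamma(13, 481/16)
obs 5: x=-6 → posterior Inverse-Gamma(27/2, 553/16)
obs 6: x=-1/4 → posterior Inverse-Gamma(14, 1227/32)
obs 7: x=6 → posterior Inverse-Gamma(29/2, 2523/32)
obs 8: x=-3 → posterior Inverse-Gamma(15, 2523/32)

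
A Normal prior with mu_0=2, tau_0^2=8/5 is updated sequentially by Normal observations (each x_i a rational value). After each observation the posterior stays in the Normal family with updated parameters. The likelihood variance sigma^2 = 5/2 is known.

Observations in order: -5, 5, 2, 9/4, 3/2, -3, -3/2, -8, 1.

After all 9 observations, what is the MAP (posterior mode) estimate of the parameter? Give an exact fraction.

-42/169

obs 1: x=-5 → posterior Normal(-30/41, 40/41)
obs 2: x=5 → posterior Normal(50/57, 40/57)
obs 3: x=2 → posterior Normal(82/73, 40/73)
obs 4: x=9/4 → posterior Normal(118/89, 40/89)
obs 5: x=3/2 → posterior Normal(142/105, 8/21)
obs 6: x=-3 → posterior Normal(94/121, 40/121)
obs 7: x=-3/2 → posterior Normal(70/137, 40/137)
obs 8: x=-8 → posterior Normal(-58/153, 40/153)
obs 9: x=1 → posterior Normal(-42/169, 40/169)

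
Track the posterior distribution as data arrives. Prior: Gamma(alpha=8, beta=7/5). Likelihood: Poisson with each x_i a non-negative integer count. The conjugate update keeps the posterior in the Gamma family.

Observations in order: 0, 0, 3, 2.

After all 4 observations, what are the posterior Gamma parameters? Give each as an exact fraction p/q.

obs 1: x=0 → posterior Gamma(8, 12/5)
obs 2: x=0 → posterior Gamma(8, 17/5)
obs 3: x=3 → posterior Gamma(11, 22/5)
obs 4: x=2 → posterior Gamma(13, 27/5)

alpha=13, beta=27/5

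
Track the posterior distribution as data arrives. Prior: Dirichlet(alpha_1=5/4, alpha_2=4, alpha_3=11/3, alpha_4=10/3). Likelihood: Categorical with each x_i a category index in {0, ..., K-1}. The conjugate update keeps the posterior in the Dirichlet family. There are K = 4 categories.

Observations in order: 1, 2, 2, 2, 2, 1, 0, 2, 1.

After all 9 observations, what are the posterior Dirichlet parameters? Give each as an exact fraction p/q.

obs 1: x=1 → posterior Dirichlet(5/4, 5, 11/3, 10/3)
obs 2: x=2 → posterior Dirichlet(5/4, 5, 14/3, 10/3)
obs 3: x=2 → posterior Dirichlet(5/4, 5, 17/3, 10/3)
obs 4: x=2 → posterior Dirichlet(5/4, 5, 20/3, 10/3)
obs 5: x=2 → posterior Dirichlet(5/4, 5, 23/3, 10/3)
obs 6: x=1 → posterior Dirichlet(5/4, 6, 23/3, 10/3)
obs 7: x=0 → posterior Dirichlet(9/4, 6, 23/3, 10/3)
obs 8: x=2 → posterior Dirichlet(9/4, 6, 26/3, 10/3)
obs 9: x=1 → posterior Dirichlet(9/4, 7, 26/3, 10/3)

alpha_1=9/4, alpha_2=7, alpha_3=26/3, alpha_4=10/3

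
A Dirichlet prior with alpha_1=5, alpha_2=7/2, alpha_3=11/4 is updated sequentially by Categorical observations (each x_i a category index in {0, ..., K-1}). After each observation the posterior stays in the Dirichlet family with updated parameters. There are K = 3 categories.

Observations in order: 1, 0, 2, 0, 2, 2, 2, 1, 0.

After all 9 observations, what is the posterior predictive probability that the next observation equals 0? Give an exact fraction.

32/81

obs 1: x=1 → posterior Dirichlet(5, 9/2, 11/4)
obs 2: x=0 → posterior Dirichlet(6, 9/2, 11/4)
obs 3: x=2 → posterior Dirichlet(6, 9/2, 15/4)
obs 4: x=0 → posterior Dirichlet(7, 9/2, 15/4)
obs 5: x=2 → posterior Dirichlet(7, 9/2, 19/4)
obs 6: x=2 → posterior Dirichlet(7, 9/2, 23/4)
obs 7: x=2 → posterior Dirichlet(7, 9/2, 27/4)
obs 8: x=1 → posterior Dirichlet(7, 11/2, 27/4)
obs 9: x=0 → posterior Dirichlet(8, 11/2, 27/4)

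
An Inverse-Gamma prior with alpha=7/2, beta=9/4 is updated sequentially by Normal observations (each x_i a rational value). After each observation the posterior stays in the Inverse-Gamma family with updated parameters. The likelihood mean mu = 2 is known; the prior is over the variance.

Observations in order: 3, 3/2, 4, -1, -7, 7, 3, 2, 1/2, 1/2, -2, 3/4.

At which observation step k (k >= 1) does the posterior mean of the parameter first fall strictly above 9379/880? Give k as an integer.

obs 1: x=3 → posterior Inverse-Gamma(4, 11/4)
obs 2: x=3/2 → posterior Inverse-Gamma(9/2, 23/8)
obs 3: x=4 → posterior Inverse-Gamma(5, 39/8)
obs 4: x=-1 → posterior Inverse-Gamma(11/2, 75/8)
obs 5: x=-7 → posterior Inverse-Gamma(6, 399/8)
obs 6: x=7 → posterior Inverse-Gamma(13/2, 499/8)
obs 7: x=3 → posterior Inverse-Gamma(7, 503/8)
obs 8: x=2 → posterior Inverse-Gamma(15/2, 503/8)
obs 9: x=1/2 → posterior Inverse-Gamma(8, 64)
obs 10: x=1/2 → posterior Inverse-Gamma(17/2, 521/8)
obs 11: x=-2 → posterior Inverse-Gamma(9, 585/8)
obs 12: x=3/4 → posterior Inverse-Gamma(19/2, 2365/32)

k = 6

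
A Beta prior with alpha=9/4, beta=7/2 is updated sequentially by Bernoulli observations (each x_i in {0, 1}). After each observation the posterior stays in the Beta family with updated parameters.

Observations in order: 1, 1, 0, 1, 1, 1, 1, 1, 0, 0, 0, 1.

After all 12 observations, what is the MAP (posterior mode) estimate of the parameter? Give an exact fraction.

37/63

obs 1: x=1 → posterior Beta(13/4, 7/2)
obs 2: x=1 → posterior Beta(17/4, 7/2)
obs 3: x=0 → posterior Beta(17/4, 9/2)
obs 4: x=1 → posterior Beta(21/4, 9/2)
obs 5: x=1 → posterior Beta(25/4, 9/2)
obs 6: x=1 → posterior Beta(29/4, 9/2)
obs 7: x=1 → posterior Beta(33/4, 9/2)
obs 8: x=1 → posterior Beta(37/4, 9/2)
obs 9: x=0 → posterior Beta(37/4, 11/2)
obs 10: x=0 → posterior Beta(37/4, 13/2)
obs 11: x=0 → posterior Beta(37/4, 15/2)
obs 12: x=1 → posterior Beta(41/4, 15/2)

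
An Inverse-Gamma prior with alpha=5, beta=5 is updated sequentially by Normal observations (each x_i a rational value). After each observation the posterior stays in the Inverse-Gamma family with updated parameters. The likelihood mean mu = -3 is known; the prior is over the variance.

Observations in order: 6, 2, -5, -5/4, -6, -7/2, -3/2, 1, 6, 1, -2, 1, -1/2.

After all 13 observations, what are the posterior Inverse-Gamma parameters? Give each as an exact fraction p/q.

alpha=23/2, beta=4333/32

obs 1: x=6 → posterior Inverse-Gamma(11/2, 91/2)
obs 2: x=2 → posterior Inverse-Gamma(6, 58)
obs 3: x=-5 → posterior Inverse-Gamma(13/2, 60)
obs 4: x=-5/4 → posterior Inverse-Gamma(7, 1969/32)
obs 5: x=-6 → posterior Inverse-Gamma(15/2, 2113/32)
obs 6: x=-7/2 → posterior Inverse-Gamma(8, 2117/32)
obs 7: x=-3/2 → posterior Inverse-Gamma(17/2, 2153/32)
obs 8: x=1 → posterior Inverse-Gamma(9, 2409/32)
obs 9: x=6 → posterior Inverse-Gamma(19/2, 3705/32)
obs 10: x=1 → posterior Inverse-Gamma(10, 3961/32)
obs 11: x=-2 → posterior Inverse-Gamma(21/2, 3977/32)
obs 12: x=1 → posterior Inverse-Gamma(11, 4233/32)
obs 13: x=-1/2 → posterior Inverse-Gamma(23/2, 4333/32)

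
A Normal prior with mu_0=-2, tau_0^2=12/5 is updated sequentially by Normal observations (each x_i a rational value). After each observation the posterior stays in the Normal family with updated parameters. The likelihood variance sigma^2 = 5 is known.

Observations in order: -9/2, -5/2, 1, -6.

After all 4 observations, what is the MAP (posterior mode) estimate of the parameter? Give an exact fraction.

-194/73

obs 1: x=-9/2 → posterior Normal(-104/37, 60/37)
obs 2: x=-5/2 → posterior Normal(-134/49, 60/49)
obs 3: x=1 → posterior Normal(-2, 60/61)
obs 4: x=-6 → posterior Normal(-194/73, 60/73)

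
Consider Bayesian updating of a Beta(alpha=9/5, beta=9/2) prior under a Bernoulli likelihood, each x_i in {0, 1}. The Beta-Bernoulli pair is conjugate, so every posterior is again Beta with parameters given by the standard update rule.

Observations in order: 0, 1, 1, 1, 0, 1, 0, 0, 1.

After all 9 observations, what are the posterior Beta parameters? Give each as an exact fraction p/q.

obs 1: x=0 → posterior Beta(9/5, 11/2)
obs 2: x=1 → posterior Beta(14/5, 11/2)
obs 3: x=1 → posterior Beta(19/5, 11/2)
obs 4: x=1 → posterior Beta(24/5, 11/2)
obs 5: x=0 → posterior Beta(24/5, 13/2)
obs 6: x=1 → posterior Beta(29/5, 13/2)
obs 7: x=0 → posterior Beta(29/5, 15/2)
obs 8: x=0 → posterior Beta(29/5, 17/2)
obs 9: x=1 → posterior Beta(34/5, 17/2)

alpha=34/5, beta=17/2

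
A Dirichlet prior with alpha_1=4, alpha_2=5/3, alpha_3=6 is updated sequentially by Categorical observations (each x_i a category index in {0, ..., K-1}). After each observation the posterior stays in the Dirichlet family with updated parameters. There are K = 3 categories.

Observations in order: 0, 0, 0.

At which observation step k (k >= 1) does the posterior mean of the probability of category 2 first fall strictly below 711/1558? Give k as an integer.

obs 1: x=0 → posterior Dirichlet(5, 5/3, 6)
obs 2: x=0 → posterior Dirichlet(6, 5/3, 6)
obs 3: x=0 → posterior Dirichlet(7, 5/3, 6)

k = 2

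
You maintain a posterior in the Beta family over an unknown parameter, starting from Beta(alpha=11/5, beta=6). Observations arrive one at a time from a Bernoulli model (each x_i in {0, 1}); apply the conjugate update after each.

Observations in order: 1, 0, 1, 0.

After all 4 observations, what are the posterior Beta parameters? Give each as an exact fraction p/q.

obs 1: x=1 → posterior Beta(16/5, 6)
obs 2: x=0 → posterior Beta(16/5, 7)
obs 3: x=1 → posterior Beta(21/5, 7)
obs 4: x=0 → posterior Beta(21/5, 8)

alpha=21/5, beta=8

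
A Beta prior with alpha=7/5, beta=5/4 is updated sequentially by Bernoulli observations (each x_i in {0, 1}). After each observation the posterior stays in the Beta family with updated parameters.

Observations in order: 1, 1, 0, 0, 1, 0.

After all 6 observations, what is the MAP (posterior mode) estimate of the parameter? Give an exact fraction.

68/133

obs 1: x=1 → posterior Beta(12/5, 5/4)
obs 2: x=1 → posterior Beta(17/5, 5/4)
obs 3: x=0 → posterior Beta(17/5, 9/4)
obs 4: x=0 → posterior Beta(17/5, 13/4)
obs 5: x=1 → posterior Beta(22/5, 13/4)
obs 6: x=0 → posterior Beta(22/5, 17/4)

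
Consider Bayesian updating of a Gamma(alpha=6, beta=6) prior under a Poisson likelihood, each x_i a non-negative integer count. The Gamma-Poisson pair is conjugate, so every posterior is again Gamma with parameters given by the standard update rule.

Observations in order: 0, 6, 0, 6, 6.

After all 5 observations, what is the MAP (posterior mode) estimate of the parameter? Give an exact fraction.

23/11

obs 1: x=0 → posterior Gamma(6, 7)
obs 2: x=6 → posterior Gamma(12, 8)
obs 3: x=0 → posterior Gamma(12, 9)
obs 4: x=6 → posterior Gamma(18, 10)
obs 5: x=6 → posterior Gamma(24, 11)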